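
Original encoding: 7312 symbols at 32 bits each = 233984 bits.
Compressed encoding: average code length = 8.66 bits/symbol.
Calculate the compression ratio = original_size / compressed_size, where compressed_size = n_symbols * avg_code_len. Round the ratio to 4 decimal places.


original_size = n_symbols * orig_bits = 7312 * 32 = 233984 bits
compressed_size = n_symbols * avg_code_len = 7312 * 8.66 = 63321.92 bits
ratio = original_size / compressed_size = 233984 / 63321.92 = 3.6952

Compression ratio = 3.6952


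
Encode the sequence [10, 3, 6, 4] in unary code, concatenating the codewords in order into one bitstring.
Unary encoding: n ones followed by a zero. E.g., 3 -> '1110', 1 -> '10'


Encode each number as n ones followed by a terminating 0:
  10 -> 11111111110 (11 bits)
  3 -> 1110 (4 bits)
  6 -> 1111110 (7 bits)
  4 -> 11110 (5 bits)
Total length = 11 + 4 + 7 + 5 = 27 bits.

Unary([10, 3, 6, 4]) = 111111111101110111111011110 (27 bits)


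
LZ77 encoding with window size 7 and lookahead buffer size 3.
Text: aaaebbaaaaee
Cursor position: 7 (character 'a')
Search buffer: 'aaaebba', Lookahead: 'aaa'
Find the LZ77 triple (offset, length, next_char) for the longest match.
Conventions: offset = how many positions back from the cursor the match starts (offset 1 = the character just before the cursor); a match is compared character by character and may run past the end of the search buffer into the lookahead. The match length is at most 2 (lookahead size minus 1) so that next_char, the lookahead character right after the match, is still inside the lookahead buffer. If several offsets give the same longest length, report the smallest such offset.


Try each offset into the search buffer:
  offset=1 (pos 6, char 'a'): match length 2
  offset=2 (pos 5, char 'b'): match length 0
  offset=3 (pos 4, char 'b'): match length 0
  offset=4 (pos 3, char 'e'): match length 0
  offset=5 (pos 2, char 'a'): match length 1
  offset=6 (pos 1, char 'a'): match length 2
  offset=7 (pos 0, char 'a'): match length 2
Longest match has length 2, found at offsets 1, 6, 7; take the smallest, offset 1.
next_char = character at position 7 + 2 = 9 -> 'a'

Best match: offset=1, length=2 (matching 'aa' starting at position 6)
LZ77 triple: (1, 2, 'a')


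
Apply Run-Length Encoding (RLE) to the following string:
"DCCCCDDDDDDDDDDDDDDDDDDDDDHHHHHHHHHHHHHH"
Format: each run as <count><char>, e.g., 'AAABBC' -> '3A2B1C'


Scanning runs left to right:
  i=0: run of 'D' x 1 -> '1D'
  i=1: run of 'C' x 4 -> '4C'
  i=5: run of 'D' x 21 -> '21D'
  i=26: run of 'H' x 14 -> '14H'

RLE = 1D4C21D14H


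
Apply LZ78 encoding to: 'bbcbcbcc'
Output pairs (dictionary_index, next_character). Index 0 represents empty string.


LZ78 encoding steps:
Dictionary: {0: ''}
Step 1: w='' (idx 0), next='b' -> output (0, 'b'), add 'b' as idx 1
Step 2: w='b' (idx 1), next='c' -> output (1, 'c'), add 'bc' as idx 2
Step 3: w='bc' (idx 2), next='b' -> output (2, 'b'), add 'bcb' as idx 3
Step 4: w='' (idx 0), next='c' -> output (0, 'c'), add 'c' as idx 4
Step 5: w='c' (idx 4), end of input -> output (4, '')


Encoded: [(0, 'b'), (1, 'c'), (2, 'b'), (0, 'c'), (4, '')]


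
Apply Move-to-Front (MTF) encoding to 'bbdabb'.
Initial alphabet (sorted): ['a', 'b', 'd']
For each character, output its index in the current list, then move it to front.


MTF encoding:
'b': index 1 in ['a', 'b', 'd'] -> ['b', 'a', 'd']
'b': index 0 in ['b', 'a', 'd'] -> ['b', 'a', 'd']
'd': index 2 in ['b', 'a', 'd'] -> ['d', 'b', 'a']
'a': index 2 in ['d', 'b', 'a'] -> ['a', 'd', 'b']
'b': index 2 in ['a', 'd', 'b'] -> ['b', 'a', 'd']
'b': index 0 in ['b', 'a', 'd'] -> ['b', 'a', 'd']


Output: [1, 0, 2, 2, 2, 0]


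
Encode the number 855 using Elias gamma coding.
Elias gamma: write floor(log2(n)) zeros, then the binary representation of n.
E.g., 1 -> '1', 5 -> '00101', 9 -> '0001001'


num_bits = floor(log2(855)) + 1 = 10
leading_zeros = num_bits - 1 = 9
binary(855) = 1101010111

Elias gamma(855) = '000000000' + '1101010111' = 0000000001101010111 (19 bits)


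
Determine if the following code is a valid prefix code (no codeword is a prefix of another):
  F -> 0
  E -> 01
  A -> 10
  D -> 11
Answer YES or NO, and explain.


Checking each pair (does one codeword prefix another?):
  F='0' vs E='01': prefix -- VIOLATION

NO -- this is NOT a valid prefix code. F (0) is a prefix of E (01).


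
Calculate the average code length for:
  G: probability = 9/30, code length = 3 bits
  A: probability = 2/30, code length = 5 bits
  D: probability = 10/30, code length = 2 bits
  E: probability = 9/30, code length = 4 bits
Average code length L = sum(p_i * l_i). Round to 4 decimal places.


Weighted contributions p_i * l_i:
  G: (9/30) * 3 = 27/30
  A: (2/30) * 5 = 10/30
  D: (10/30) * 2 = 20/30
  E: (9/30) * 4 = 36/30
Sum = (27 + 10 + 20 + 36)/30 = 93/30

L = 93/30 = 3.1000 bits/symbol


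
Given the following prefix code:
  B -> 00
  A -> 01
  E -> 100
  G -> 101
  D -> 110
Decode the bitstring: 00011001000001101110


Decoding step by step:
Bits 00 -> B
Bits 01 -> A
Bits 100 -> E
Bits 100 -> E
Bits 00 -> B
Bits 01 -> A
Bits 101 -> G
Bits 110 -> D


Decoded message: BAEEBAGD


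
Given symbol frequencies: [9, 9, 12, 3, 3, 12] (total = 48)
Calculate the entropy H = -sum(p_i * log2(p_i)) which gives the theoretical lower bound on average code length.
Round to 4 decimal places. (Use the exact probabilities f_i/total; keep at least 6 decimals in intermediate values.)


Per-symbol terms -p_i * log2(p_i) with p_i = f_i/48:
  p = 9/48 = 0.187500: log2(p) = -2.415037, -p*log2(p) = 0.452820
  p = 9/48 = 0.187500: log2(p) = -2.415037, -p*log2(p) = 0.452820
  p = 12/48 = 0.250000: log2(p) = -2.000000, -p*log2(p) = 0.500000
  p = 3/48 = 0.062500: log2(p) = -4.000000, -p*log2(p) = 0.250000
  p = 3/48 = 0.062500: log2(p) = -4.000000, -p*log2(p) = 0.250000
  p = 12/48 = 0.250000: log2(p) = -2.000000, -p*log2(p) = 0.500000
H = 0.452820 + 0.452820 + 0.500000 + 0.250000 + 0.250000 + 0.500000 = 2.405640

H = 2.4056 bits/symbol


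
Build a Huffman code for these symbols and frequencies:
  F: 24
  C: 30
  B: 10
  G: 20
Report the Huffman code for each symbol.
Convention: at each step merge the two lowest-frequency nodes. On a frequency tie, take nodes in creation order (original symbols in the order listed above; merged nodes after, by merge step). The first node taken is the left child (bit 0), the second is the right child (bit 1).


Huffman tree construction:
Step 1: Merge B(10) + G(20) = 30
Step 2: Merge F(24) + C(30) = 54
Step 3: Merge (B+G)(30) + (F+C)(54) = 84
Read each symbol's code off the tree from the root (left child = 0, right child = 1).

Codes:
  F: 10 (length 2)
  C: 11 (length 2)
  B: 00 (length 2)
  G: 01 (length 2)
Average code length: 168/84 = 2.0000 bits/symbol


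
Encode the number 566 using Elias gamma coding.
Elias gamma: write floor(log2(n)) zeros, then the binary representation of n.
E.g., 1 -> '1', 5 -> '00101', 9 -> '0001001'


num_bits = floor(log2(566)) + 1 = 10
leading_zeros = num_bits - 1 = 9
binary(566) = 1000110110

Elias gamma(566) = '000000000' + '1000110110' = 0000000001000110110 (19 bits)


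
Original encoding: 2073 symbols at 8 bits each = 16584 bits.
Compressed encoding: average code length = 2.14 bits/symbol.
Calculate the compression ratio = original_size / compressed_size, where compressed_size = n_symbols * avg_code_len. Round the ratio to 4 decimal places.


original_size = n_symbols * orig_bits = 2073 * 8 = 16584 bits
compressed_size = n_symbols * avg_code_len = 2073 * 2.14 = 4436.22 bits
ratio = original_size / compressed_size = 16584 / 4436.22 = 3.7383

Compression ratio = 3.7383


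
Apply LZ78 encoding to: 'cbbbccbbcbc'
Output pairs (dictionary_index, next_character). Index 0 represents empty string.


LZ78 encoding steps:
Dictionary: {0: ''}
Step 1: w='' (idx 0), next='c' -> output (0, 'c'), add 'c' as idx 1
Step 2: w='' (idx 0), next='b' -> output (0, 'b'), add 'b' as idx 2
Step 3: w='b' (idx 2), next='b' -> output (2, 'b'), add 'bb' as idx 3
Step 4: w='c' (idx 1), next='c' -> output (1, 'c'), add 'cc' as idx 4
Step 5: w='bb' (idx 3), next='c' -> output (3, 'c'), add 'bbc' as idx 5
Step 6: w='b' (idx 2), next='c' -> output (2, 'c'), add 'bc' as idx 6


Encoded: [(0, 'c'), (0, 'b'), (2, 'b'), (1, 'c'), (3, 'c'), (2, 'c')]


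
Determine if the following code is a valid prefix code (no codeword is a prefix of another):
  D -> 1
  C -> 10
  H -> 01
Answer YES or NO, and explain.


Checking each pair (does one codeword prefix another?):
  D='1' vs C='10': prefix -- VIOLATION

NO -- this is NOT a valid prefix code. D (1) is a prefix of C (10).


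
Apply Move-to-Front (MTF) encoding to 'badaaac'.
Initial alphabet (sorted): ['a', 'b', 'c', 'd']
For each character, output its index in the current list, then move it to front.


MTF encoding:
'b': index 1 in ['a', 'b', 'c', 'd'] -> ['b', 'a', 'c', 'd']
'a': index 1 in ['b', 'a', 'c', 'd'] -> ['a', 'b', 'c', 'd']
'd': index 3 in ['a', 'b', 'c', 'd'] -> ['d', 'a', 'b', 'c']
'a': index 1 in ['d', 'a', 'b', 'c'] -> ['a', 'd', 'b', 'c']
'a': index 0 in ['a', 'd', 'b', 'c'] -> ['a', 'd', 'b', 'c']
'a': index 0 in ['a', 'd', 'b', 'c'] -> ['a', 'd', 'b', 'c']
'c': index 3 in ['a', 'd', 'b', 'c'] -> ['c', 'a', 'd', 'b']


Output: [1, 1, 3, 1, 0, 0, 3]


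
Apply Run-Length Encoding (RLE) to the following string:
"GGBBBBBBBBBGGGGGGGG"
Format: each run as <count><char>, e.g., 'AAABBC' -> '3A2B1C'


Scanning runs left to right:
  i=0: run of 'G' x 2 -> '2G'
  i=2: run of 'B' x 9 -> '9B'
  i=11: run of 'G' x 8 -> '8G'

RLE = 2G9B8G


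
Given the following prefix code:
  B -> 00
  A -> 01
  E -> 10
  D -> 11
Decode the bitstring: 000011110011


Decoding step by step:
Bits 00 -> B
Bits 00 -> B
Bits 11 -> D
Bits 11 -> D
Bits 00 -> B
Bits 11 -> D


Decoded message: BBDDBD


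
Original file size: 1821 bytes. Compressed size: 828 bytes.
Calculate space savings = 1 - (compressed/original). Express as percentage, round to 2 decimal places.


ratio = compressed/original = 828/1821 = 0.454695
savings = 1 - ratio = 1 - 0.454695 = 0.545305
as a percentage: 0.545305 * 100 = 54.53%

Space savings = 1 - 828/1821 = 54.53%


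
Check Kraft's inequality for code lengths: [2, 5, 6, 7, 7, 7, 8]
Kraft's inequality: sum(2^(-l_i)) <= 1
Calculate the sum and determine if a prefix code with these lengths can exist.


Sum = 2^(-2) + 2^(-5) + 2^(-6) + 2^(-7) + 2^(-7) + 2^(-7) + 2^(-8)
    = 0.25 + 0.03125 + 0.015625 + 0.0078125 + 0.0078125 + 0.0078125 + 0.00390625
    = 83/256 = 0.32421875
Since 0.32421875 <= 1, Kraft's inequality IS satisfied.
A prefix code with these lengths CAN exist.

Kraft sum = 0.32421875. Satisfied.


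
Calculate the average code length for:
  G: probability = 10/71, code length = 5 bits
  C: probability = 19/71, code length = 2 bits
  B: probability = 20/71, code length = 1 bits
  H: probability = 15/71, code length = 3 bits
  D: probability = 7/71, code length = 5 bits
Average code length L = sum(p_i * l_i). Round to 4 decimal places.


Weighted contributions p_i * l_i:
  G: (10/71) * 5 = 50/71
  C: (19/71) * 2 = 38/71
  B: (20/71) * 1 = 20/71
  H: (15/71) * 3 = 45/71
  D: (7/71) * 5 = 35/71
Sum = (50 + 38 + 20 + 45 + 35)/71 = 188/71

L = 188/71 = 2.6479 bits/symbol


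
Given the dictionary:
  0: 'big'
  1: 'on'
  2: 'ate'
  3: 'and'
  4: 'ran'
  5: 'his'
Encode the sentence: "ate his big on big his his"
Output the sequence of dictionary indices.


Look up each word in the dictionary:
  'ate' -> 2
  'his' -> 5
  'big' -> 0
  'on' -> 1
  'big' -> 0
  'his' -> 5
  'his' -> 5

Encoded: [2, 5, 0, 1, 0, 5, 5]


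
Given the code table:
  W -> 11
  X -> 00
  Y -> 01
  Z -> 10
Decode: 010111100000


Decoding:
01 -> Y
01 -> Y
11 -> W
10 -> Z
00 -> X
00 -> X


Result: YYWZXX


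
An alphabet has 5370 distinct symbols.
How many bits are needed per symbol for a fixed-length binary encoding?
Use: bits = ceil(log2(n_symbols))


log2(5370) = 12.3907
Bracket: 2^12 = 4096 < 5370 <= 2^13 = 8192
So ceil(log2(5370)) = 13

bits = ceil(log2(5370)) = ceil(12.3907) = 13 bits


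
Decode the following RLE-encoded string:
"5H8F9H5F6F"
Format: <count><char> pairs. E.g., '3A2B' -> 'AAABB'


Expanding each <count><char> pair:
  5H -> 'HHHHH'
  8F -> 'FFFFFFFF'
  9H -> 'HHHHHHHHH'
  5F -> 'FFFFF'
  6F -> 'FFFFFF'

Decoded = HHHHHFFFFFFFFHHHHHHHHHFFFFFFFFFFF


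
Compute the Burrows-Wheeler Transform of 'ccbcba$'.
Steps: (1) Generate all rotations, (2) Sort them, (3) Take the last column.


Rotations (sorted):
  0: $ccbcba -> last char: a
  1: a$ccbcb -> last char: b
  2: ba$ccbc -> last char: c
  3: bcba$cc -> last char: c
  4: cba$ccb -> last char: b
  5: cbcba$c -> last char: c
  6: ccbcba$ -> last char: $


BWT = abccbc$


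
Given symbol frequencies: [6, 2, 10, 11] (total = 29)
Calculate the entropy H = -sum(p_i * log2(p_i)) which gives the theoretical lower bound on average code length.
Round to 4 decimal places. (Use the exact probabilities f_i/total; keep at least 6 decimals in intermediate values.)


Per-symbol terms -p_i * log2(p_i) with p_i = f_i/29:
  p = 6/29 = 0.206897: log2(p) = -2.273018, -p*log2(p) = 0.470280
  p = 2/29 = 0.068966: log2(p) = -3.857981, -p*log2(p) = 0.266068
  p = 10/29 = 0.344828: log2(p) = -1.536053, -p*log2(p) = 0.529673
  p = 11/29 = 0.379310: log2(p) = -1.398549, -p*log2(p) = 0.530484
H = 0.470280 + 0.266068 + 0.529673 + 0.530484 = 1.796505

H = 1.7965 bits/symbol


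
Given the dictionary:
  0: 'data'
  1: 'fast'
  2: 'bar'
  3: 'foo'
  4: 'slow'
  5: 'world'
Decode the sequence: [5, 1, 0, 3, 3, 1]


Look up each index in the dictionary:
  5 -> 'world'
  1 -> 'fast'
  0 -> 'data'
  3 -> 'foo'
  3 -> 'foo'
  1 -> 'fast'

Decoded: "world fast data foo foo fast"


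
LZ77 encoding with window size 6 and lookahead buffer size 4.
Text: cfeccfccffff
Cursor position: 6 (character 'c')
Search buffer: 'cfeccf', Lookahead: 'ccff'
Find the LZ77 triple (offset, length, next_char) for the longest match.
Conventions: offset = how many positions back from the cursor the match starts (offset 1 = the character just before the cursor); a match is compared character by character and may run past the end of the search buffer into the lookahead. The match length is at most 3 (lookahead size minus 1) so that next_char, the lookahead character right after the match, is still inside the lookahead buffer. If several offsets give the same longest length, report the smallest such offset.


Try each offset into the search buffer:
  offset=1 (pos 5, char 'f'): match length 0
  offset=2 (pos 4, char 'c'): match length 1
  offset=3 (pos 3, char 'c'): match length 3
  offset=4 (pos 2, char 'e'): match length 0
  offset=5 (pos 1, char 'f'): match length 0
  offset=6 (pos 0, char 'c'): match length 1
Longest match has length 3 at offset 3.
next_char = character at position 6 + 3 = 9 -> 'f'

Best match: offset=3, length=3 (matching 'ccf' starting at position 3)
LZ77 triple: (3, 3, 'f')


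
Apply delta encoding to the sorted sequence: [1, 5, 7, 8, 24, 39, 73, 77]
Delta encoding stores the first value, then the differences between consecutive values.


First value: 1
Deltas:
  5 - 1 = 4
  7 - 5 = 2
  8 - 7 = 1
  24 - 8 = 16
  39 - 24 = 15
  73 - 39 = 34
  77 - 73 = 4


Delta encoded: [1, 4, 2, 1, 16, 15, 34, 4]


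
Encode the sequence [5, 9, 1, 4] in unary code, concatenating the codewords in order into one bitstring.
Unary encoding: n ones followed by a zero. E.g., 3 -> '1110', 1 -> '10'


Encode each number as n ones followed by a terminating 0:
  5 -> 111110 (6 bits)
  9 -> 1111111110 (10 bits)
  1 -> 10 (2 bits)
  4 -> 11110 (5 bits)
Total length = 6 + 10 + 2 + 5 = 23 bits.

Unary([5, 9, 1, 4]) = 11111011111111101011110 (23 bits)


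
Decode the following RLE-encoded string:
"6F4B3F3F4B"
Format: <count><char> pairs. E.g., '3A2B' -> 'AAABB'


Expanding each <count><char> pair:
  6F -> 'FFFFFF'
  4B -> 'BBBB'
  3F -> 'FFF'
  3F -> 'FFF'
  4B -> 'BBBB'

Decoded = FFFFFFBBBBFFFFFFBBBB


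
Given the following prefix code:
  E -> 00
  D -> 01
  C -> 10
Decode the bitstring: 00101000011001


Decoding step by step:
Bits 00 -> E
Bits 10 -> C
Bits 10 -> C
Bits 00 -> E
Bits 01 -> D
Bits 10 -> C
Bits 01 -> D


Decoded message: ECCEDCD


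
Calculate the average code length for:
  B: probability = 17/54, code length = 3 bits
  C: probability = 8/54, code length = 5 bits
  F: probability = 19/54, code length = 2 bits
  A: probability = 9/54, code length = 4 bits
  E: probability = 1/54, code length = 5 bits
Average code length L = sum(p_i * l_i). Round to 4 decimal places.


Weighted contributions p_i * l_i:
  B: (17/54) * 3 = 51/54
  C: (8/54) * 5 = 40/54
  F: (19/54) * 2 = 38/54
  A: (9/54) * 4 = 36/54
  E: (1/54) * 5 = 5/54
Sum = (51 + 40 + 38 + 36 + 5)/54 = 170/54

L = 170/54 = 3.1481 bits/symbol


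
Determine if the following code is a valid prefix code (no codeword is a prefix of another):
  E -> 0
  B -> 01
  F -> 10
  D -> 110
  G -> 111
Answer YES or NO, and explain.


Checking each pair (does one codeword prefix another?):
  E='0' vs B='01': prefix -- VIOLATION

NO -- this is NOT a valid prefix code. E (0) is a prefix of B (01).


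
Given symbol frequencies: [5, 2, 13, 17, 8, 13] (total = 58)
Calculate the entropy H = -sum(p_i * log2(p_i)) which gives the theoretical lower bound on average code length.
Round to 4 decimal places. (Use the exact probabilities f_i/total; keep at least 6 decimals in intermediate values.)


Per-symbol terms -p_i * log2(p_i) with p_i = f_i/58:
  p = 5/58 = 0.086207: log2(p) = -3.536053, -p*log2(p) = 0.304832
  p = 2/58 = 0.034483: log2(p) = -4.857981, -p*log2(p) = 0.167517
  p = 13/58 = 0.224138: log2(p) = -2.157541, -p*log2(p) = 0.483587
  p = 17/58 = 0.293103: log2(p) = -1.770518, -p*log2(p) = 0.518945
  p = 8/58 = 0.137931: log2(p) = -2.857981, -p*log2(p) = 0.394204
  p = 13/58 = 0.224138: log2(p) = -2.157541, -p*log2(p) = 0.483587
H = 0.304832 + 0.167517 + 0.483587 + 0.518945 + 0.394204 + 0.483587 = 2.352672

H = 2.3527 bits/symbol


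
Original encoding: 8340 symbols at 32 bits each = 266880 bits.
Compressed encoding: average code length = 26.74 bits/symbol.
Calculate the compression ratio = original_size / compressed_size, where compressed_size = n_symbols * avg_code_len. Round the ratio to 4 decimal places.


original_size = n_symbols * orig_bits = 8340 * 32 = 266880 bits
compressed_size = n_symbols * avg_code_len = 8340 * 26.74 = 223011.6 bits
ratio = original_size / compressed_size = 266880 / 223011.6 = 1.1967

Compression ratio = 1.1967


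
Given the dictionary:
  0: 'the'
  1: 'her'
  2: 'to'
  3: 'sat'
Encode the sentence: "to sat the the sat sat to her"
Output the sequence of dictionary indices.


Look up each word in the dictionary:
  'to' -> 2
  'sat' -> 3
  'the' -> 0
  'the' -> 0
  'sat' -> 3
  'sat' -> 3
  'to' -> 2
  'her' -> 1

Encoded: [2, 3, 0, 0, 3, 3, 2, 1]


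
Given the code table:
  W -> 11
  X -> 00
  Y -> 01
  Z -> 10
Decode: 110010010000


Decoding:
11 -> W
00 -> X
10 -> Z
01 -> Y
00 -> X
00 -> X


Result: WXZYXX


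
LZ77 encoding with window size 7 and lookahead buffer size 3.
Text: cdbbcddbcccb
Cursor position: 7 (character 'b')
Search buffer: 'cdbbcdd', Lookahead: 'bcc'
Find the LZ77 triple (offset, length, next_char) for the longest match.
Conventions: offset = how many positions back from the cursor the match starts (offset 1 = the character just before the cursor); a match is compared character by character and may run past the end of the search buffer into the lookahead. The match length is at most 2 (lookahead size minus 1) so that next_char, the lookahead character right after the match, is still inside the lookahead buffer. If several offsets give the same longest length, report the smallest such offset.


Try each offset into the search buffer:
  offset=1 (pos 6, char 'd'): match length 0
  offset=2 (pos 5, char 'd'): match length 0
  offset=3 (pos 4, char 'c'): match length 0
  offset=4 (pos 3, char 'b'): match length 2
  offset=5 (pos 2, char 'b'): match length 1
  offset=6 (pos 1, char 'd'): match length 0
  offset=7 (pos 0, char 'c'): match length 0
Longest match has length 2 at offset 4.
next_char = character at position 7 + 2 = 9 -> 'c'

Best match: offset=4, length=2 (matching 'bc' starting at position 3)
LZ77 triple: (4, 2, 'c')


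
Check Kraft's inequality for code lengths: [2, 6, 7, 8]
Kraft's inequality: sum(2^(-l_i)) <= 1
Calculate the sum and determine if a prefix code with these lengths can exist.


Sum = 2^(-2) + 2^(-6) + 2^(-7) + 2^(-8)
    = 0.25 + 0.015625 + 0.0078125 + 0.00390625
    = 71/256 = 0.27734375
Since 0.27734375 <= 1, Kraft's inequality IS satisfied.
A prefix code with these lengths CAN exist.

Kraft sum = 0.27734375. Satisfied.


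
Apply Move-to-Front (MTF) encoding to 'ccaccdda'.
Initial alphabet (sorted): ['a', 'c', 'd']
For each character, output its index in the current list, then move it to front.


MTF encoding:
'c': index 1 in ['a', 'c', 'd'] -> ['c', 'a', 'd']
'c': index 0 in ['c', 'a', 'd'] -> ['c', 'a', 'd']
'a': index 1 in ['c', 'a', 'd'] -> ['a', 'c', 'd']
'c': index 1 in ['a', 'c', 'd'] -> ['c', 'a', 'd']
'c': index 0 in ['c', 'a', 'd'] -> ['c', 'a', 'd']
'd': index 2 in ['c', 'a', 'd'] -> ['d', 'c', 'a']
'd': index 0 in ['d', 'c', 'a'] -> ['d', 'c', 'a']
'a': index 2 in ['d', 'c', 'a'] -> ['a', 'd', 'c']


Output: [1, 0, 1, 1, 0, 2, 0, 2]


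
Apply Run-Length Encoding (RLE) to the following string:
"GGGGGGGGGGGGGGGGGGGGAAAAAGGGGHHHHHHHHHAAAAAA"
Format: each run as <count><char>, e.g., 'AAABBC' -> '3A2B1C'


Scanning runs left to right:
  i=0: run of 'G' x 20 -> '20G'
  i=20: run of 'A' x 5 -> '5A'
  i=25: run of 'G' x 4 -> '4G'
  i=29: run of 'H' x 9 -> '9H'
  i=38: run of 'A' x 6 -> '6A'

RLE = 20G5A4G9H6A


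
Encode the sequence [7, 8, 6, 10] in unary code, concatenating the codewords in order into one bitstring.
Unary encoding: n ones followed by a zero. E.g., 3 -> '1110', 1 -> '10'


Encode each number as n ones followed by a terminating 0:
  7 -> 11111110 (8 bits)
  8 -> 111111110 (9 bits)
  6 -> 1111110 (7 bits)
  10 -> 11111111110 (11 bits)
Total length = 8 + 9 + 7 + 11 = 35 bits.

Unary([7, 8, 6, 10]) = 11111110111111110111111011111111110 (35 bits)


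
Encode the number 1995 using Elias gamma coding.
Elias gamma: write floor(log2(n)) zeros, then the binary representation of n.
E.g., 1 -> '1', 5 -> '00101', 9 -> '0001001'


num_bits = floor(log2(1995)) + 1 = 11
leading_zeros = num_bits - 1 = 10
binary(1995) = 11111001011

Elias gamma(1995) = '0000000000' + '11111001011' = 000000000011111001011 (21 bits)


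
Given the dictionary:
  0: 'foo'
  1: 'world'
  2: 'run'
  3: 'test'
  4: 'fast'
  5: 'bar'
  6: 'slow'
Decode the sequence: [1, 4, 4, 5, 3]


Look up each index in the dictionary:
  1 -> 'world'
  4 -> 'fast'
  4 -> 'fast'
  5 -> 'bar'
  3 -> 'test'

Decoded: "world fast fast bar test"


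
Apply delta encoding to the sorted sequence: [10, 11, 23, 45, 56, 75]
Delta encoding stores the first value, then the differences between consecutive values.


First value: 10
Deltas:
  11 - 10 = 1
  23 - 11 = 12
  45 - 23 = 22
  56 - 45 = 11
  75 - 56 = 19


Delta encoded: [10, 1, 12, 22, 11, 19]


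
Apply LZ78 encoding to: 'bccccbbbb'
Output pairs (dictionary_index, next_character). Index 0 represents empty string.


LZ78 encoding steps:
Dictionary: {0: ''}
Step 1: w='' (idx 0), next='b' -> output (0, 'b'), add 'b' as idx 1
Step 2: w='' (idx 0), next='c' -> output (0, 'c'), add 'c' as idx 2
Step 3: w='c' (idx 2), next='c' -> output (2, 'c'), add 'cc' as idx 3
Step 4: w='c' (idx 2), next='b' -> output (2, 'b'), add 'cb' as idx 4
Step 5: w='b' (idx 1), next='b' -> output (1, 'b'), add 'bb' as idx 5
Step 6: w='b' (idx 1), end of input -> output (1, '')


Encoded: [(0, 'b'), (0, 'c'), (2, 'c'), (2, 'b'), (1, 'b'), (1, '')]


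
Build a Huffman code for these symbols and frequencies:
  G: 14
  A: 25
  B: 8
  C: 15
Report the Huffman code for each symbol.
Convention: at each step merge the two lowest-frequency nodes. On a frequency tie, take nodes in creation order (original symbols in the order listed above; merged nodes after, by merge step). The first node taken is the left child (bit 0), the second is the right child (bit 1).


Huffman tree construction:
Step 1: Merge B(8) + G(14) = 22
Step 2: Merge C(15) + (B+G)(22) = 37
Step 3: Merge A(25) + (C+(B+G))(37) = 62
Read each symbol's code off the tree from the root (left child = 0, right child = 1).

Codes:
  G: 111 (length 3)
  A: 0 (length 1)
  B: 110 (length 3)
  C: 10 (length 2)
Average code length: 121/62 = 1.9516 bits/symbol


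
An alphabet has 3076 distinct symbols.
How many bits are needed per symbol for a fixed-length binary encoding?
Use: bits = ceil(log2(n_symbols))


log2(3076) = 11.5868
Bracket: 2^11 = 2048 < 3076 <= 2^12 = 4096
So ceil(log2(3076)) = 12

bits = ceil(log2(3076)) = ceil(11.5868) = 12 bits


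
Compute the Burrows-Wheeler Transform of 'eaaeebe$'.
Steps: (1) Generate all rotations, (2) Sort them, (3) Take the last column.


Rotations (sorted):
  0: $eaaeebe -> last char: e
  1: aaeebe$e -> last char: e
  2: aeebe$ea -> last char: a
  3: be$eaaee -> last char: e
  4: e$eaaeeb -> last char: b
  5: eaaeebe$ -> last char: $
  6: ebe$eaae -> last char: e
  7: eebe$eaa -> last char: a


BWT = eeaeb$ea


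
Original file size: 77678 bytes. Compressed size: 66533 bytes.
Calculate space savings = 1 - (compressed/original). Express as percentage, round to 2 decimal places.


ratio = compressed/original = 66533/77678 = 0.856523
savings = 1 - ratio = 1 - 0.856523 = 0.143477
as a percentage: 0.143477 * 100 = 14.35%

Space savings = 1 - 66533/77678 = 14.35%


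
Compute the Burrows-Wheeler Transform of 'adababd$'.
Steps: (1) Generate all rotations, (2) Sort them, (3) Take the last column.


Rotations (sorted):
  0: $adababd -> last char: d
  1: ababd$ad -> last char: d
  2: abd$adab -> last char: b
  3: adababd$ -> last char: $
  4: babd$ada -> last char: a
  5: bd$adaba -> last char: a
  6: d$adabab -> last char: b
  7: dababd$a -> last char: a


BWT = ddb$aaba


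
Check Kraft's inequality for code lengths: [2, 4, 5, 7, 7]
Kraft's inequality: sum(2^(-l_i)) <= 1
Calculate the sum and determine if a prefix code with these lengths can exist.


Sum = 2^(-2) + 2^(-4) + 2^(-5) + 2^(-7) + 2^(-7)
    = 0.25 + 0.0625 + 0.03125 + 0.0078125 + 0.0078125
    = 46/128 = 0.359375
Since 0.359375 <= 1, Kraft's inequality IS satisfied.
A prefix code with these lengths CAN exist.

Kraft sum = 0.359375. Satisfied.


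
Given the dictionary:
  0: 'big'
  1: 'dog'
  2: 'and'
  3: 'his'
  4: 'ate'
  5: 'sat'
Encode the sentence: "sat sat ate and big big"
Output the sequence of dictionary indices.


Look up each word in the dictionary:
  'sat' -> 5
  'sat' -> 5
  'ate' -> 4
  'and' -> 2
  'big' -> 0
  'big' -> 0

Encoded: [5, 5, 4, 2, 0, 0]


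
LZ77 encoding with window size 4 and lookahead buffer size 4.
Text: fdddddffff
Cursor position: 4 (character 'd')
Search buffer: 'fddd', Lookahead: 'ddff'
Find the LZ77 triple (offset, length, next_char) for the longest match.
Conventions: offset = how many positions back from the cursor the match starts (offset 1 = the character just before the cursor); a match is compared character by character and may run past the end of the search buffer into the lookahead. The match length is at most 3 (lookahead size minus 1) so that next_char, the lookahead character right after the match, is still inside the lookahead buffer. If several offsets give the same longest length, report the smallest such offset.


Try each offset into the search buffer:
  offset=1 (pos 3, char 'd'): match length 2
  offset=2 (pos 2, char 'd'): match length 2
  offset=3 (pos 1, char 'd'): match length 2
  offset=4 (pos 0, char 'f'): match length 0
Longest match has length 2, found at offsets 1, 2, 3; take the smallest, offset 1.
next_char = character at position 4 + 2 = 6 -> 'f'

Best match: offset=1, length=2 (matching 'dd' starting at position 3)
LZ77 triple: (1, 2, 'f')


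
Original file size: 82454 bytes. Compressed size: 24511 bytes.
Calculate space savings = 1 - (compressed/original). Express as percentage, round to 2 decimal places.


ratio = compressed/original = 24511/82454 = 0.297269
savings = 1 - ratio = 1 - 0.297269 = 0.702731
as a percentage: 0.702731 * 100 = 70.27%

Space savings = 1 - 24511/82454 = 70.27%


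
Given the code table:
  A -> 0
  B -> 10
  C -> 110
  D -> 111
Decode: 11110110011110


Decoding:
111 -> D
10 -> B
110 -> C
0 -> A
111 -> D
10 -> B


Result: DBCADB


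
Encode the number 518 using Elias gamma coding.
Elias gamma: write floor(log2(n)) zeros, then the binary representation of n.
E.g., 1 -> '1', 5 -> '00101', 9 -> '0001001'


num_bits = floor(log2(518)) + 1 = 10
leading_zeros = num_bits - 1 = 9
binary(518) = 1000000110

Elias gamma(518) = '000000000' + '1000000110' = 0000000001000000110 (19 bits)


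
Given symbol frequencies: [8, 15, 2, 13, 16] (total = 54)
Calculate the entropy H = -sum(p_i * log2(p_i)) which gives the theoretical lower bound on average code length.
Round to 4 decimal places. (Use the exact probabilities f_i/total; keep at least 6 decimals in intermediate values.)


Per-symbol terms -p_i * log2(p_i) with p_i = f_i/54:
  p = 8/54 = 0.148148: log2(p) = -2.754888, -p*log2(p) = 0.408131
  p = 15/54 = 0.277778: log2(p) = -1.847997, -p*log2(p) = 0.513332
  p = 2/54 = 0.037037: log2(p) = -4.754888, -p*log2(p) = 0.176107
  p = 13/54 = 0.240741: log2(p) = -2.054448, -p*log2(p) = 0.494589
  p = 16/54 = 0.296296: log2(p) = -1.754888, -p*log2(p) = 0.519967
H = 0.408131 + 0.513332 + 0.176107 + 0.494589 + 0.519967 = 2.112126

H = 2.1121 bits/symbol


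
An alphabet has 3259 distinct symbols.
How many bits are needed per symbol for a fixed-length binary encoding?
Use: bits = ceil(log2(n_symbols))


log2(3259) = 11.6702
Bracket: 2^11 = 2048 < 3259 <= 2^12 = 4096
So ceil(log2(3259)) = 12

bits = ceil(log2(3259)) = ceil(11.6702) = 12 bits


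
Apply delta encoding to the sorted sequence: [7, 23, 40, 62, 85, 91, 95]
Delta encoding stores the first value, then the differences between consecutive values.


First value: 7
Deltas:
  23 - 7 = 16
  40 - 23 = 17
  62 - 40 = 22
  85 - 62 = 23
  91 - 85 = 6
  95 - 91 = 4


Delta encoded: [7, 16, 17, 22, 23, 6, 4]


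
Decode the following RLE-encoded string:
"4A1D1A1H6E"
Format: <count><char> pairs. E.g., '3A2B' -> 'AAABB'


Expanding each <count><char> pair:
  4A -> 'AAAA'
  1D -> 'D'
  1A -> 'A'
  1H -> 'H'
  6E -> 'EEEEEE'

Decoded = AAAADAHEEEEEE


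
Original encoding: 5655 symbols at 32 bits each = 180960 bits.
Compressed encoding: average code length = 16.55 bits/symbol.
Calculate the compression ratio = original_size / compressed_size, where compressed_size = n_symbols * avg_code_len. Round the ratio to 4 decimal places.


original_size = n_symbols * orig_bits = 5655 * 32 = 180960 bits
compressed_size = n_symbols * avg_code_len = 5655 * 16.55 = 93590.25 bits
ratio = original_size / compressed_size = 180960 / 93590.25 = 1.9335

Compression ratio = 1.9335


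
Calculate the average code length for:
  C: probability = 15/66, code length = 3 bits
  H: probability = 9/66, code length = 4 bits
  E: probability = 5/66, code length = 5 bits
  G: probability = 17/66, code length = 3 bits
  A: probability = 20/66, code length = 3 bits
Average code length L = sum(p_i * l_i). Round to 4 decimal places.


Weighted contributions p_i * l_i:
  C: (15/66) * 3 = 45/66
  H: (9/66) * 4 = 36/66
  E: (5/66) * 5 = 25/66
  G: (17/66) * 3 = 51/66
  A: (20/66) * 3 = 60/66
Sum = (45 + 36 + 25 + 51 + 60)/66 = 217/66

L = 217/66 = 3.2879 bits/symbol


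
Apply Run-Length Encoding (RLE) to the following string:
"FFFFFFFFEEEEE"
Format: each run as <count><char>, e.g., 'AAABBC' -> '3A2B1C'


Scanning runs left to right:
  i=0: run of 'F' x 8 -> '8F'
  i=8: run of 'E' x 5 -> '5E'

RLE = 8F5E


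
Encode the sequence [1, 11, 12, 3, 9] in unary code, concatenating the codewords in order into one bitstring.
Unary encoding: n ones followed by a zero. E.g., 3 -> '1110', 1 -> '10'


Encode each number as n ones followed by a terminating 0:
  1 -> 10 (2 bits)
  11 -> 111111111110 (12 bits)
  12 -> 1111111111110 (13 bits)
  3 -> 1110 (4 bits)
  9 -> 1111111110 (10 bits)
Total length = 2 + 12 + 13 + 4 + 10 = 41 bits.

Unary([1, 11, 12, 3, 9]) = 10111111111110111111111111011101111111110 (41 bits)


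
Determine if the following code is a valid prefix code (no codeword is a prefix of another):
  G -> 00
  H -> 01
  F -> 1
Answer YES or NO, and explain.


Checking each pair (does one codeword prefix another?):
  G='00' vs H='01': no prefix
  G='00' vs F='1': no prefix
  H='01' vs G='00': no prefix
  H='01' vs F='1': no prefix
  F='1' vs G='00': no prefix
  F='1' vs H='01': no prefix
No violation found over all pairs.

YES -- this is a valid prefix code. No codeword is a prefix of any other codeword.


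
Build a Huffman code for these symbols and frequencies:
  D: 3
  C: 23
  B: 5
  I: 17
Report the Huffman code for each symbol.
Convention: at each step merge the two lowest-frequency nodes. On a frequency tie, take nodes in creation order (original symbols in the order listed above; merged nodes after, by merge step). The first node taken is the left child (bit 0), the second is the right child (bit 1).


Huffman tree construction:
Step 1: Merge D(3) + B(5) = 8
Step 2: Merge (D+B)(8) + I(17) = 25
Step 3: Merge C(23) + ((D+B)+I)(25) = 48
Read each symbol's code off the tree from the root (left child = 0, right child = 1).

Codes:
  D: 100 (length 3)
  C: 0 (length 1)
  B: 101 (length 3)
  I: 11 (length 2)
Average code length: 81/48 = 1.6875 bits/symbol


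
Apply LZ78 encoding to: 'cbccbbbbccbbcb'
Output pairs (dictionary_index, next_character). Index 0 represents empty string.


LZ78 encoding steps:
Dictionary: {0: ''}
Step 1: w='' (idx 0), next='c' -> output (0, 'c'), add 'c' as idx 1
Step 2: w='' (idx 0), next='b' -> output (0, 'b'), add 'b' as idx 2
Step 3: w='c' (idx 1), next='c' -> output (1, 'c'), add 'cc' as idx 3
Step 4: w='b' (idx 2), next='b' -> output (2, 'b'), add 'bb' as idx 4
Step 5: w='bb' (idx 4), next='c' -> output (4, 'c'), add 'bbc' as idx 5
Step 6: w='c' (idx 1), next='b' -> output (1, 'b'), add 'cb' as idx 6
Step 7: w='b' (idx 2), next='c' -> output (2, 'c'), add 'bc' as idx 7
Step 8: w='b' (idx 2), end of input -> output (2, '')


Encoded: [(0, 'c'), (0, 'b'), (1, 'c'), (2, 'b'), (4, 'c'), (1, 'b'), (2, 'c'), (2, '')]


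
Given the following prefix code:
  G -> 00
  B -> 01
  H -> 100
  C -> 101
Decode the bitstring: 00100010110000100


Decoding step by step:
Bits 00 -> G
Bits 100 -> H
Bits 01 -> B
Bits 01 -> B
Bits 100 -> H
Bits 00 -> G
Bits 100 -> H


Decoded message: GHBBHGH


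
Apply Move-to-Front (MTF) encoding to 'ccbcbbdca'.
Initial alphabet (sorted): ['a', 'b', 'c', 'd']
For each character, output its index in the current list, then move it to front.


MTF encoding:
'c': index 2 in ['a', 'b', 'c', 'd'] -> ['c', 'a', 'b', 'd']
'c': index 0 in ['c', 'a', 'b', 'd'] -> ['c', 'a', 'b', 'd']
'b': index 2 in ['c', 'a', 'b', 'd'] -> ['b', 'c', 'a', 'd']
'c': index 1 in ['b', 'c', 'a', 'd'] -> ['c', 'b', 'a', 'd']
'b': index 1 in ['c', 'b', 'a', 'd'] -> ['b', 'c', 'a', 'd']
'b': index 0 in ['b', 'c', 'a', 'd'] -> ['b', 'c', 'a', 'd']
'd': index 3 in ['b', 'c', 'a', 'd'] -> ['d', 'b', 'c', 'a']
'c': index 2 in ['d', 'b', 'c', 'a'] -> ['c', 'd', 'b', 'a']
'a': index 3 in ['c', 'd', 'b', 'a'] -> ['a', 'c', 'd', 'b']


Output: [2, 0, 2, 1, 1, 0, 3, 2, 3]


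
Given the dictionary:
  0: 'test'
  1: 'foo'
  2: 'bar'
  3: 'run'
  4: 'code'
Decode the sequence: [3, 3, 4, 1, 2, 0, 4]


Look up each index in the dictionary:
  3 -> 'run'
  3 -> 'run'
  4 -> 'code'
  1 -> 'foo'
  2 -> 'bar'
  0 -> 'test'
  4 -> 'code'

Decoded: "run run code foo bar test code"


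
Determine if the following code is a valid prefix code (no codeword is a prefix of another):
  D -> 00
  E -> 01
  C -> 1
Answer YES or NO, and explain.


Checking each pair (does one codeword prefix another?):
  D='00' vs E='01': no prefix
  D='00' vs C='1': no prefix
  E='01' vs D='00': no prefix
  E='01' vs C='1': no prefix
  C='1' vs D='00': no prefix
  C='1' vs E='01': no prefix
No violation found over all pairs.

YES -- this is a valid prefix code. No codeword is a prefix of any other codeword.


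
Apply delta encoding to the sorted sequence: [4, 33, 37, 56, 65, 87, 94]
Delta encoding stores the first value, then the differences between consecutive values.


First value: 4
Deltas:
  33 - 4 = 29
  37 - 33 = 4
  56 - 37 = 19
  65 - 56 = 9
  87 - 65 = 22
  94 - 87 = 7


Delta encoded: [4, 29, 4, 19, 9, 22, 7]


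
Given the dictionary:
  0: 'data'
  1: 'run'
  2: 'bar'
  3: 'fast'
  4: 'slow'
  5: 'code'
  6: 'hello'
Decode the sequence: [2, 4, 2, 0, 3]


Look up each index in the dictionary:
  2 -> 'bar'
  4 -> 'slow'
  2 -> 'bar'
  0 -> 'data'
  3 -> 'fast'

Decoded: "bar slow bar data fast"


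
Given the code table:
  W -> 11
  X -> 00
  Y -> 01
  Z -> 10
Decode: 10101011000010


Decoding:
10 -> Z
10 -> Z
10 -> Z
11 -> W
00 -> X
00 -> X
10 -> Z


Result: ZZZWXXZ


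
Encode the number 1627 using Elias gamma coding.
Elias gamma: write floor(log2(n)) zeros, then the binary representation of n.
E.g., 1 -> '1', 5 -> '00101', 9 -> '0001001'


num_bits = floor(log2(1627)) + 1 = 11
leading_zeros = num_bits - 1 = 10
binary(1627) = 11001011011

Elias gamma(1627) = '0000000000' + '11001011011' = 000000000011001011011 (21 bits)


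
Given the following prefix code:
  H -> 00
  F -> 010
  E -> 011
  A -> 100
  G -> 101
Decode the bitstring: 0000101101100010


Decoding step by step:
Bits 00 -> H
Bits 00 -> H
Bits 101 -> G
Bits 101 -> G
Bits 100 -> A
Bits 010 -> F


Decoded message: HHGGAF


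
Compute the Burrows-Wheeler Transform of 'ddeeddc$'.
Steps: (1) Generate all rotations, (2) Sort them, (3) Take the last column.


Rotations (sorted):
  0: $ddeeddc -> last char: c
  1: c$ddeedd -> last char: d
  2: dc$ddeed -> last char: d
  3: ddc$ddee -> last char: e
  4: ddeeddc$ -> last char: $
  5: deeddc$d -> last char: d
  6: eddc$dde -> last char: e
  7: eeddc$dd -> last char: d


BWT = cdde$ded


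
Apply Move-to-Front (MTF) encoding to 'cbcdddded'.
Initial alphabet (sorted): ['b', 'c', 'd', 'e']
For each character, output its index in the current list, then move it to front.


MTF encoding:
'c': index 1 in ['b', 'c', 'd', 'e'] -> ['c', 'b', 'd', 'e']
'b': index 1 in ['c', 'b', 'd', 'e'] -> ['b', 'c', 'd', 'e']
'c': index 1 in ['b', 'c', 'd', 'e'] -> ['c', 'b', 'd', 'e']
'd': index 2 in ['c', 'b', 'd', 'e'] -> ['d', 'c', 'b', 'e']
'd': index 0 in ['d', 'c', 'b', 'e'] -> ['d', 'c', 'b', 'e']
'd': index 0 in ['d', 'c', 'b', 'e'] -> ['d', 'c', 'b', 'e']
'd': index 0 in ['d', 'c', 'b', 'e'] -> ['d', 'c', 'b', 'e']
'e': index 3 in ['d', 'c', 'b', 'e'] -> ['e', 'd', 'c', 'b']
'd': index 1 in ['e', 'd', 'c', 'b'] -> ['d', 'e', 'c', 'b']


Output: [1, 1, 1, 2, 0, 0, 0, 3, 1]


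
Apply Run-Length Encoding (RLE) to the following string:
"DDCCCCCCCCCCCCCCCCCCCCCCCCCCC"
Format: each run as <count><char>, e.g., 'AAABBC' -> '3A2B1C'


Scanning runs left to right:
  i=0: run of 'D' x 2 -> '2D'
  i=2: run of 'C' x 27 -> '27C'

RLE = 2D27C


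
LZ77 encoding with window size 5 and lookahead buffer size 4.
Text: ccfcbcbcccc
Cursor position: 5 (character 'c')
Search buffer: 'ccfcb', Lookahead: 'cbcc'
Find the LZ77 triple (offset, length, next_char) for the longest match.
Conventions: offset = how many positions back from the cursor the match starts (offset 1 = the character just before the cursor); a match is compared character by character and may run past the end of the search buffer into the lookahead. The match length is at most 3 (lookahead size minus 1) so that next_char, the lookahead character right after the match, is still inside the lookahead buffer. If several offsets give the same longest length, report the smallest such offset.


Try each offset into the search buffer:
  offset=1 (pos 4, char 'b'): match length 0
  offset=2 (pos 3, char 'c'): match length 3
  offset=3 (pos 2, char 'f'): match length 0
  offset=4 (pos 1, char 'c'): match length 1
  offset=5 (pos 0, char 'c'): match length 1
Longest match has length 3 at offset 2.
next_char = character at position 5 + 3 = 8 -> 'c'

Best match: offset=2, length=3 (matching 'cbc' starting at position 3)
LZ77 triple: (2, 3, 'c')
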